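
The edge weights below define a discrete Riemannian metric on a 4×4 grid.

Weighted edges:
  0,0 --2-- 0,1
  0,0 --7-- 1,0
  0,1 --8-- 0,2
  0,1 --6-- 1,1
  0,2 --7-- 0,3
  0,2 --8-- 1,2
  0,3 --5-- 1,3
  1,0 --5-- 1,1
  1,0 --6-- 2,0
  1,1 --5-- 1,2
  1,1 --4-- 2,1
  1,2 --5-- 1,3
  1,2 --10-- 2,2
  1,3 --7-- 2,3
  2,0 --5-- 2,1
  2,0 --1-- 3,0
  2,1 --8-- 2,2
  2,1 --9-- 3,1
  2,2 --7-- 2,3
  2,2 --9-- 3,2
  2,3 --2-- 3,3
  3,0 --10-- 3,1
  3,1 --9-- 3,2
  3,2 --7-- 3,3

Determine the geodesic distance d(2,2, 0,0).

Shortest path: 2,2 → 2,1 → 1,1 → 0,1 → 0,0, total weight = 20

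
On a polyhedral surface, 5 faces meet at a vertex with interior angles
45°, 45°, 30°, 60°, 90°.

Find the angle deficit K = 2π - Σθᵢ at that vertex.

Sum of angles = 270°. K = 360° - 270° = 90° = π/2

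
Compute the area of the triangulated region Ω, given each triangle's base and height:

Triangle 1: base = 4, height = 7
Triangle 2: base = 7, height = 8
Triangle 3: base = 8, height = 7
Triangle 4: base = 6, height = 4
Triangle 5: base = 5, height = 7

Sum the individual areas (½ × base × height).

(1/2)×4×7 + (1/2)×7×8 + (1/2)×8×7 + (1/2)×6×4 + (1/2)×5×7 = 99.5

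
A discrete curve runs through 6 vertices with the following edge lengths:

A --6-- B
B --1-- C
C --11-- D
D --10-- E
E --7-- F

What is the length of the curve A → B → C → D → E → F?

Arc length = 6 + 1 + 11 + 10 + 7 = 35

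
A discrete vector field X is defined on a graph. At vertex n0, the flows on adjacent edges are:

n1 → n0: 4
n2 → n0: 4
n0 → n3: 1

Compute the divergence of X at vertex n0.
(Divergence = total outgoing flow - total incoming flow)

Divergence = sum of outgoing flows = (-4) + (-4) + 1 = -7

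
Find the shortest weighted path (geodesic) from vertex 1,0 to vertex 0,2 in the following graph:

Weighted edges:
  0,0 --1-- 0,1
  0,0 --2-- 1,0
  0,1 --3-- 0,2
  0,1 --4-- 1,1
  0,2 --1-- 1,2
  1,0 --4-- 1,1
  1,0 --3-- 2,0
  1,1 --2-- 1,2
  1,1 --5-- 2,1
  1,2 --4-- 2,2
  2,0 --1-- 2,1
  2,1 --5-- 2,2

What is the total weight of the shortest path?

Shortest path: 1,0 → 0,0 → 0,1 → 0,2, total weight = 6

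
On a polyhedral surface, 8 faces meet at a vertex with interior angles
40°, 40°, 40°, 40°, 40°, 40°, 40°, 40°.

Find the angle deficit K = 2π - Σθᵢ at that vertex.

Sum of angles = 320°. K = 360° - 320° = 40°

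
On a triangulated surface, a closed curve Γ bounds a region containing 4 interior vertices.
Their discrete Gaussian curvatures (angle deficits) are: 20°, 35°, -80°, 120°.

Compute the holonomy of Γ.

Holonomy = total enclosed curvature = 20° + 35° + (-80°) + 120° = 95°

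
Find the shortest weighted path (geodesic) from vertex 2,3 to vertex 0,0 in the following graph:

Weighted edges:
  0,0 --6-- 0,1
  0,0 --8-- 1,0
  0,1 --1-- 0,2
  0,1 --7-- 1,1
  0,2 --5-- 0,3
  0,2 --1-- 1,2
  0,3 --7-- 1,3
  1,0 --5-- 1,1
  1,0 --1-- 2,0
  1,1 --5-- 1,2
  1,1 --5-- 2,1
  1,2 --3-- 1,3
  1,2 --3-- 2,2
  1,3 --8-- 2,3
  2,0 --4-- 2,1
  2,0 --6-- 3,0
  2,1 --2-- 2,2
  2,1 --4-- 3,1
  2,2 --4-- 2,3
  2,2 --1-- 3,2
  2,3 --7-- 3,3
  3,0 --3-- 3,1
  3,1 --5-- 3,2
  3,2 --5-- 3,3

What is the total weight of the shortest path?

Shortest path: 2,3 → 2,2 → 1,2 → 0,2 → 0,1 → 0,0, total weight = 15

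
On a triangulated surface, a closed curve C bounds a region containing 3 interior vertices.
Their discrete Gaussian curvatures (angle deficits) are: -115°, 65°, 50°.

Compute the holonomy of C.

Holonomy = total enclosed curvature = (-115°) + 65° + 50° = 0°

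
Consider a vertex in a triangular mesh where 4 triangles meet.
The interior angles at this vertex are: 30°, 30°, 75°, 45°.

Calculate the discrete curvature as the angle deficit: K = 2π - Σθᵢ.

Sum of angles = 180°. K = 360° - 180° = 180°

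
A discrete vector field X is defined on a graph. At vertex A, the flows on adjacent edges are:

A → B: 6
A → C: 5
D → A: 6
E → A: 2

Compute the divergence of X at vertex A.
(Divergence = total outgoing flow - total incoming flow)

Divergence = sum of outgoing flows = 6 + 5 + (-6) + (-2) = 3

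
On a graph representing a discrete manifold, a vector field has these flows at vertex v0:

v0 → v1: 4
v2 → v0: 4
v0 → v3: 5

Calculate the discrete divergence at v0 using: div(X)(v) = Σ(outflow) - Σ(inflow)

Divergence = sum of outgoing flows = 4 + (-4) + 5 = 5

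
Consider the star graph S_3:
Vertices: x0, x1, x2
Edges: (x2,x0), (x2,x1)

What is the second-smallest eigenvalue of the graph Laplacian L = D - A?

The star S_3 is the complete bipartite graph K_{1,2} (one hub of degree 2, 2 leaves of degree 1). The Laplacian spectrum of K_{p,q} is 0, p (multiplicity q−1), q (multiplicity p−1), p+q. With p = 1, q = 2: 0 once, 1 with multiplicity 1, and 3 once. (Check: trace L = sum of degrees = 4 = 1·1 + 3.)
Laplacian eigenvalues: [0.0, 1.0, 3.0]. Algebraic connectivity (smallest non-zero eigenvalue) = 1.0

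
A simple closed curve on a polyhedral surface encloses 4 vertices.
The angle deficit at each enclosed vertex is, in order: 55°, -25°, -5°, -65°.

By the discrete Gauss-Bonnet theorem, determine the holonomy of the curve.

Holonomy = total enclosed curvature = 55° + (-25°) + (-5°) + (-65°) = -40°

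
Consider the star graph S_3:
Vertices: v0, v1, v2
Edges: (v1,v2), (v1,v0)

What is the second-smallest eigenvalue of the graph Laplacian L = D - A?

The star S_3 is the complete bipartite graph K_{1,2} (one hub of degree 2, 2 leaves of degree 1). The Laplacian spectrum of K_{p,q} is 0, p (multiplicity q−1), q (multiplicity p−1), p+q. With p = 1, q = 2: 0 once, 1 with multiplicity 1, and 3 once. (Check: trace L = sum of degrees = 4 = 1·1 + 3.)
Laplacian eigenvalues: [0.0, 1.0, 3.0]. Algebraic connectivity (smallest non-zero eigenvalue) = 1.0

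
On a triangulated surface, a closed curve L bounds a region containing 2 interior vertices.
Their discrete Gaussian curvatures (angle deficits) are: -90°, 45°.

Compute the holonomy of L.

Holonomy = total enclosed curvature = (-90°) + 45° = -45°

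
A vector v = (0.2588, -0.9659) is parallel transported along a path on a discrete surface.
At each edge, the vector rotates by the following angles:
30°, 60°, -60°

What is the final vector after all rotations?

Total rotation: 30° + 60° + (-60°) = 30°. Final vector: (0.7071, -0.7071)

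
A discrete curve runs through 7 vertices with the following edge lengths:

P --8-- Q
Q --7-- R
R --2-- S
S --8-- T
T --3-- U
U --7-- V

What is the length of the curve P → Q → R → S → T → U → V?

Arc length = 8 + 7 + 2 + 8 + 3 + 7 = 35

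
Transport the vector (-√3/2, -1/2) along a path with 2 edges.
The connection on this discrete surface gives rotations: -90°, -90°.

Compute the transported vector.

Total rotation: (-90°) + (-90°) = -180° ≡ 180° (mod 360°). Final vector: (0.8660, 0.5000)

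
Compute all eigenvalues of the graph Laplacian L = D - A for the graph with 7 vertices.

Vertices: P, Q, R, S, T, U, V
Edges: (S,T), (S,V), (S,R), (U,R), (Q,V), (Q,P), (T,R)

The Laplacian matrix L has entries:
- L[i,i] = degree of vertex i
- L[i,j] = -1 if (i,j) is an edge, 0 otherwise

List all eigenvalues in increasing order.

Degrees: deg(P) = 1, deg(Q) = 2, deg(R) = 3, deg(S) = 3, deg(T) = 2, deg(U) = 1, deg(V) = 2.
L = D − A with rows/columns ordered (P, Q, R, S, T, U, V):
  [ 1, -1,  0,  0,  0,  0,  0]
  [-1,  2,  0,  0,  0,  0, -1]
  [ 0,  0,  3, -1, -1, -1,  0]
  [ 0,  0, -1,  3, -1,  0, -1]
  [ 0,  0, -1, -1,  2,  0,  0]
  [ 0,  0, -1,  0,  0,  1,  0]
  [ 0, -1,  0, -1,  0,  0,  2]
Characteristic polynomial: det(λI − L) = λ(λ² − 4λ + 1)(λ − 1)(λ² − 6λ + 7)(λ − 3).
Roots: λ = 0; (λ² − 4λ + 1) = 0 ⇒ λ = 2 ± √3 ≈ 0.2679, 3.7321; (λ − 1) = 0 ⇒ λ = 1; (λ² − 6λ + 7) = 0 ⇒ λ = 3 ± √2 ≈ 1.5858, 4.4142; (λ − 3) = 0 ⇒ λ = 3.
(Check: the roots sum (with multiplicity) to 14, matching trace L = Σdeg = 2·7 = 14.)
Laplacian eigenvalues (increasing order): [0.0, 0.2679, 1.0, 1.5858, 3.0, 3.7321, 4.4142]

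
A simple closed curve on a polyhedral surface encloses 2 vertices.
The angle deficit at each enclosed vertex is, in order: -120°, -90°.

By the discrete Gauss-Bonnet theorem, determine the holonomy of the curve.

Holonomy = total enclosed curvature = (-120°) + (-90°) = -210°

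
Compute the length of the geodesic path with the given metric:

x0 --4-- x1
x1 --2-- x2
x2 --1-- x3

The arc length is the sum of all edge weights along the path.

Arc length = 4 + 2 + 1 = 7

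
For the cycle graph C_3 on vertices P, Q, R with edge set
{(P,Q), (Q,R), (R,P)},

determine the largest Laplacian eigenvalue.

The cycle graph C_n has Laplacian eigenvalues λ_k = 2 − 2cos(2πk/n), k = 0, 1, …, n−1. Here n = 3:
k=0: 2 − 2cos(0) = 0.0; k=1: 2 − 2cos(2π/3) = 3.0; k=2: 2 − 2cos(4π/3) = 3.0.
Laplacian eigenvalues: [0.0, 3.0, 3.0]. Largest eigenvalue (spectral radius) = 3.0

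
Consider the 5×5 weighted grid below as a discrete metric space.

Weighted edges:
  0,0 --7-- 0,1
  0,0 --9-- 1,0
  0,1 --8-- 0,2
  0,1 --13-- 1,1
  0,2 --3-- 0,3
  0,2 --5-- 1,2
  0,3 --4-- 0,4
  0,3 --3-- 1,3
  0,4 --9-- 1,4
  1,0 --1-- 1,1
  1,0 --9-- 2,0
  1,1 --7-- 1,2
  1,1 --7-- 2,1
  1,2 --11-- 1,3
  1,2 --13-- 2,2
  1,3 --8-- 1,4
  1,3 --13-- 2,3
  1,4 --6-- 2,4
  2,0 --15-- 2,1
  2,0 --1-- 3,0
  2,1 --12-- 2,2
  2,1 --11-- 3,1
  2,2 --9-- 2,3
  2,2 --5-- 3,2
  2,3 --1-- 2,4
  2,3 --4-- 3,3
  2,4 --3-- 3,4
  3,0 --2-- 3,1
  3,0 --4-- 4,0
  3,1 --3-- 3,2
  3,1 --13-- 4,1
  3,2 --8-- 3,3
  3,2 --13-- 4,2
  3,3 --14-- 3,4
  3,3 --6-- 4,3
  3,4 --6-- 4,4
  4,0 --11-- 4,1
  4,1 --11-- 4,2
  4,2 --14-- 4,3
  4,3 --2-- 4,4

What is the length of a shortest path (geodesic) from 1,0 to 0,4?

Shortest path: 1,0 → 1,1 → 1,2 → 0,2 → 0,3 → 0,4, total weight = 20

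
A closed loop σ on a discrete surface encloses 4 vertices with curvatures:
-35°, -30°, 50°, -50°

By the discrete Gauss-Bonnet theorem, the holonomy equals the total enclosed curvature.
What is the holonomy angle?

Holonomy = total enclosed curvature = (-35°) + (-30°) + 50° + (-50°) = -65°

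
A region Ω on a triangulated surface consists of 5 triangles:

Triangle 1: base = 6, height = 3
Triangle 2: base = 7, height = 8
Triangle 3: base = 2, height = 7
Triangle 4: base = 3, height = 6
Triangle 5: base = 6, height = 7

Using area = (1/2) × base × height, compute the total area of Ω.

(1/2)×6×3 + (1/2)×7×8 + (1/2)×2×7 + (1/2)×3×6 + (1/2)×6×7 = 74.0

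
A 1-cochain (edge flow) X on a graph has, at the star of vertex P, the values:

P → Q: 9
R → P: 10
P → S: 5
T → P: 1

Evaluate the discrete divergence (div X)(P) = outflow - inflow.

Divergence = sum of outgoing flows = 9 + (-10) + 5 + (-1) = 3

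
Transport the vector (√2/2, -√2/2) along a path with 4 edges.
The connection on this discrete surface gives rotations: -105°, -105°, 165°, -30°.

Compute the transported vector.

Total rotation: (-105°) + (-105°) + 165° + (-30°) = -75°. Final vector: (-0.5000, -0.8660)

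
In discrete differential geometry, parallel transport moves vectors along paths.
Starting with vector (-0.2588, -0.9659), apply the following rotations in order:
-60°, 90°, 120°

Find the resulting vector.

Total rotation: (-60°) + 90° + 120° = 150°. Final vector: (0.7071, 0.7071)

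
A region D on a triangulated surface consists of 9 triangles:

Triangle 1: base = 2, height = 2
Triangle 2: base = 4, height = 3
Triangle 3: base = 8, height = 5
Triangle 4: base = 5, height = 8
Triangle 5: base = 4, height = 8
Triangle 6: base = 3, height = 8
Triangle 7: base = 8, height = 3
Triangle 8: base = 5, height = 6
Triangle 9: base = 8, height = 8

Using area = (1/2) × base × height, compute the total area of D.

(1/2)×2×2 + (1/2)×4×3 + (1/2)×8×5 + (1/2)×5×8 + (1/2)×4×8 + (1/2)×3×8 + (1/2)×8×3 + (1/2)×5×6 + (1/2)×8×8 = 135.0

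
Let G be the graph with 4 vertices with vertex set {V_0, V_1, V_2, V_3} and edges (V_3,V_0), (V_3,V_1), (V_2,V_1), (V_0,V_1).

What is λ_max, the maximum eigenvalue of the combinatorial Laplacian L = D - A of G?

Degrees: deg(V_0) = 2, deg(V_1) = 3, deg(V_2) = 1, deg(V_3) = 2.
L = D − A with rows/columns ordered (V_0, V_1, V_2, V_3):
  [ 2, -1,  0, -1]
  [-1,  3, -1, -1]
  [ 0, -1,  1,  0]
  [-1, -1,  0,  2]
Characteristic polynomial: det(λI − L) = λ(λ − 1)(λ − 3)(λ − 4).
Roots: λ = 0; (λ − 1) = 0 ⇒ λ = 1; (λ − 3) = 0 ⇒ λ = 3; (λ − 4) = 0 ⇒ λ = 4.
(Check: the roots sum (with multiplicity) to 8, matching trace L = Σdeg = 2·4 = 8.)
Laplacian eigenvalues: [0.0, 1.0, 3.0, 4.0]. Largest eigenvalue (spectral radius) = 4.0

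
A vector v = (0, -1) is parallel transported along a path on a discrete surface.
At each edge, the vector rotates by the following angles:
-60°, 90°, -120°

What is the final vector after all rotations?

Total rotation: (-60°) + 90° + (-120°) = -90°. Final vector: (-1, 0)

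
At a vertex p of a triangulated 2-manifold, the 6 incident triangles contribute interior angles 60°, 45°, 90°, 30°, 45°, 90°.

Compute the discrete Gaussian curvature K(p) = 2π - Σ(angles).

Sum of angles = 360°. K = 360° - 360° = 0°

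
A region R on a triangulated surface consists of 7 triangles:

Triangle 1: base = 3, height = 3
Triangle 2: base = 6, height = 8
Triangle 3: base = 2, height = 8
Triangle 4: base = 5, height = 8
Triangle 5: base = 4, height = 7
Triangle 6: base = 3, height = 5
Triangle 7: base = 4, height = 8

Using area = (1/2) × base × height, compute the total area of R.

(1/2)×3×3 + (1/2)×6×8 + (1/2)×2×8 + (1/2)×5×8 + (1/2)×4×7 + (1/2)×3×5 + (1/2)×4×8 = 94.0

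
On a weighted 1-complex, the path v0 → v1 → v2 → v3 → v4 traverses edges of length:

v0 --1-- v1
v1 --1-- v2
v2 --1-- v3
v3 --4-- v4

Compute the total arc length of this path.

Arc length = 1 + 1 + 1 + 4 = 7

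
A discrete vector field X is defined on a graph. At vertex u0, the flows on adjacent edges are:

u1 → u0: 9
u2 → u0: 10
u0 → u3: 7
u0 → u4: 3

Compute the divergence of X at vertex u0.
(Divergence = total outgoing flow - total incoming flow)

Divergence = sum of outgoing flows = (-9) + (-10) + 7 + 3 = -9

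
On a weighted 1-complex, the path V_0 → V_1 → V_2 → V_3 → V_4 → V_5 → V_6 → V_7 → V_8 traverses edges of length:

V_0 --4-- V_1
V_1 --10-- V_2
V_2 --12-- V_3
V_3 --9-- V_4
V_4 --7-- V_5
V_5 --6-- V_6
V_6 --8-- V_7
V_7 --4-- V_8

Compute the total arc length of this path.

Arc length = 4 + 10 + 12 + 9 + 7 + 6 + 8 + 4 = 60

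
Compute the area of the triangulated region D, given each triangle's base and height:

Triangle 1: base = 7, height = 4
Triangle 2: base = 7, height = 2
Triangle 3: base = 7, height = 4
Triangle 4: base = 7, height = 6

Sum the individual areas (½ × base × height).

(1/2)×7×4 + (1/2)×7×2 + (1/2)×7×4 + (1/2)×7×6 = 56.0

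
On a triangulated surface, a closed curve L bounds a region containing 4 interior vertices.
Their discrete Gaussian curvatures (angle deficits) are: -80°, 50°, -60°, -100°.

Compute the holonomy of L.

Holonomy = total enclosed curvature = (-80°) + 50° + (-60°) + (-100°) = -190°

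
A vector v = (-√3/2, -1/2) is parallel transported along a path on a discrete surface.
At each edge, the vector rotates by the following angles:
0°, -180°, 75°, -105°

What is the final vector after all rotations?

Total rotation: 0° + (-180°) + 75° + (-105°) = -210° ≡ 150° (mod 360°). Final vector: (1, 0)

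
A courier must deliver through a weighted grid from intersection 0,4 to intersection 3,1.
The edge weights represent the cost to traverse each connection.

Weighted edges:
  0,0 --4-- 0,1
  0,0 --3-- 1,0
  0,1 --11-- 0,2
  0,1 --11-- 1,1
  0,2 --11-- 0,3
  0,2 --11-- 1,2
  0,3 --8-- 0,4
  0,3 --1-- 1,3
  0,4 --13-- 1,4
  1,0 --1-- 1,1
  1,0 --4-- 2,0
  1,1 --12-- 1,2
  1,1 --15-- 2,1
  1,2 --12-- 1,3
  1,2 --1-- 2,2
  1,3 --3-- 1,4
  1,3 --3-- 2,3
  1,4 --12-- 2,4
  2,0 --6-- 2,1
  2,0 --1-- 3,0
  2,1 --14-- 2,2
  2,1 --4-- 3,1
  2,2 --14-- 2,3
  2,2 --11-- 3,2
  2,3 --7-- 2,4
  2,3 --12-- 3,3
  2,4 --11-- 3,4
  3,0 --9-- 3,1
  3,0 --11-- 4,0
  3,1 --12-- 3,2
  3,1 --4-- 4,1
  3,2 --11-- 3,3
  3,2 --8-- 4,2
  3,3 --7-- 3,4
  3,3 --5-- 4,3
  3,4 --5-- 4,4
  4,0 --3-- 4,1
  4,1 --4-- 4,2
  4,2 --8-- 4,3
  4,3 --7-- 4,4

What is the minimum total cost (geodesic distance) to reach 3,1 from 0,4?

Shortest path: 0,4 → 0,3 → 1,3 → 1,2 → 2,2 → 2,1 → 3,1, total weight = 40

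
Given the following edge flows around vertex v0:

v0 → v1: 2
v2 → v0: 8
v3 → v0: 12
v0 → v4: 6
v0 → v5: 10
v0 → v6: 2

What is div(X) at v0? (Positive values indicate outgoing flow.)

Divergence = sum of outgoing flows = 2 + (-8) + (-12) + 6 + 10 + 2 = 0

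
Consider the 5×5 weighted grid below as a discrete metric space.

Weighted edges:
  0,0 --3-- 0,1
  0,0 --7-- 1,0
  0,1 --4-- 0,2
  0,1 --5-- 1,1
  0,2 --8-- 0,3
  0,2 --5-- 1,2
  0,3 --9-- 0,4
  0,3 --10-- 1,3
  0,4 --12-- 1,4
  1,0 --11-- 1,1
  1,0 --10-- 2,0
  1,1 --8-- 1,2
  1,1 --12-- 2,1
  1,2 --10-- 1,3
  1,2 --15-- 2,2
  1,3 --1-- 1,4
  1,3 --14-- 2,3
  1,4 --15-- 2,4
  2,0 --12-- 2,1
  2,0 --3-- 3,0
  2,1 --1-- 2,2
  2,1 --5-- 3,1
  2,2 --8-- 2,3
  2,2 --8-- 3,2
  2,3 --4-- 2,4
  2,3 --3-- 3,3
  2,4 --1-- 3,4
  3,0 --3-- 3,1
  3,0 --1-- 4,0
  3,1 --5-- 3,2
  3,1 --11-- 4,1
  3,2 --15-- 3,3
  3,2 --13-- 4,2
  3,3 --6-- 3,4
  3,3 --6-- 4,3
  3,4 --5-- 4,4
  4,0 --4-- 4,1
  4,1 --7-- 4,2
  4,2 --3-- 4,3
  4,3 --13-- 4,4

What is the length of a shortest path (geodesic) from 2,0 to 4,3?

Shortest path: 2,0 → 3,0 → 4,0 → 4,1 → 4,2 → 4,3, total weight = 18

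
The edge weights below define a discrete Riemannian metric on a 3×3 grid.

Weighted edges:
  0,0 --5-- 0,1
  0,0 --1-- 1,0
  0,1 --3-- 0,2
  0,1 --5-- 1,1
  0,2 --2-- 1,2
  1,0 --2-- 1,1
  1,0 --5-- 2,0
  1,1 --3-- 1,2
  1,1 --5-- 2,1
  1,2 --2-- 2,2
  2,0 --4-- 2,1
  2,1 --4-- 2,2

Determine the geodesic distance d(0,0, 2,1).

Shortest path: 0,0 → 1,0 → 1,1 → 2,1, total weight = 8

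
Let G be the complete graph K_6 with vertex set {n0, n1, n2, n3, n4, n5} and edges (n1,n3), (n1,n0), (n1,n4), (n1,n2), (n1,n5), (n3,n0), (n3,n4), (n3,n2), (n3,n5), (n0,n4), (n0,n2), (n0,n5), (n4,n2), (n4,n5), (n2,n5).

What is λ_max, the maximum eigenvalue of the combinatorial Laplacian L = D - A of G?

For the complete graph K_n, L = nI − J (J = all-ones matrix). J has eigenvalues n (once, eigenvector 𝟙) and 0 (multiplicity n−1), so L has eigenvalues 0 (once) and n (multiplicity n−1). Here n = 6: eigenvalue 0 once and 6 with multiplicity 5.
Laplacian eigenvalues: [0.0, 6.0, 6.0, 6.0, 6.0, 6.0]. Largest eigenvalue (spectral radius) = 6.0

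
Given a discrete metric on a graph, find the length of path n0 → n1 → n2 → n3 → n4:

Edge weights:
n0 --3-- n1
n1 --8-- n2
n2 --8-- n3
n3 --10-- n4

Arc length = 3 + 8 + 8 + 10 = 29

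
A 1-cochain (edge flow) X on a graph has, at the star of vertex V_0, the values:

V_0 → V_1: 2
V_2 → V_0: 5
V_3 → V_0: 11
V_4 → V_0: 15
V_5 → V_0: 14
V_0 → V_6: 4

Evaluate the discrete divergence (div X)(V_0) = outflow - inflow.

Divergence = sum of outgoing flows = 2 + (-5) + (-11) + (-15) + (-14) + 4 = -39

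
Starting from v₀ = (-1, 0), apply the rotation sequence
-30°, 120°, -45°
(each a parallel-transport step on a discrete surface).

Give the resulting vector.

Total rotation: (-30°) + 120° + (-45°) = 45°. Final vector: (-0.7071, -0.7071)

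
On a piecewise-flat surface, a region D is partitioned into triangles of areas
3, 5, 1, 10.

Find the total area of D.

3 + 5 + 1 + 10 = 19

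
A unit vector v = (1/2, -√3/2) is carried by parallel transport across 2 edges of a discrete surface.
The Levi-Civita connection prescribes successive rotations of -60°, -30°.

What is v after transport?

Total rotation: (-60°) + (-30°) = -90°. Final vector: (-0.8660, -0.5000)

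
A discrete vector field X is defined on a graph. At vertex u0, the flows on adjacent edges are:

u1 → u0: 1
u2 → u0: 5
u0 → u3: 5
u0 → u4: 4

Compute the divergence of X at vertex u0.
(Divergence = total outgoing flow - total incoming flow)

Divergence = sum of outgoing flows = (-1) + (-5) + 5 + 4 = 3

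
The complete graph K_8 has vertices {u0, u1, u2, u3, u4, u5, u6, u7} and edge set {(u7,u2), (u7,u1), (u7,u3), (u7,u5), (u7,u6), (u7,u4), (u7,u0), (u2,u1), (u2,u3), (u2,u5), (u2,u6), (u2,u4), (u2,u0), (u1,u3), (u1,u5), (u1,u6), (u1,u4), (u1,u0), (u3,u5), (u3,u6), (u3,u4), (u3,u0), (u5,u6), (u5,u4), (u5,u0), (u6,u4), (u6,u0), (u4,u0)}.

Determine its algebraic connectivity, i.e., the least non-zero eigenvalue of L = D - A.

For the complete graph K_n, L = nI − J (J = all-ones matrix). J has eigenvalues n (once, eigenvector 𝟙) and 0 (multiplicity n−1), so L has eigenvalues 0 (once) and n (multiplicity n−1). Here n = 8: eigenvalue 0 once and 8 with multiplicity 7.
Laplacian eigenvalues: [0.0, 8.0, 8.0, 8.0, 8.0, 8.0, 8.0, 8.0]. Algebraic connectivity (smallest non-zero eigenvalue) = 8.0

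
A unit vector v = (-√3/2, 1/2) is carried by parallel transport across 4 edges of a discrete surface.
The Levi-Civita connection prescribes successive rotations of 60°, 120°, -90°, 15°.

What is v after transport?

Total rotation: 60° + 120° + (-90°) + 15° = 105°. Final vector: (-0.2588, -0.9659)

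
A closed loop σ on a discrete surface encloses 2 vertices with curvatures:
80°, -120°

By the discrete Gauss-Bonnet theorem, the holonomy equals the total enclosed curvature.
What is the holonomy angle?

Holonomy = total enclosed curvature = 80° + (-120°) = -40°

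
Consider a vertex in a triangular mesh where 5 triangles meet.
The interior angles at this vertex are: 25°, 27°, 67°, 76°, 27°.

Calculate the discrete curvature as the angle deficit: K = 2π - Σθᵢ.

Sum of angles = 222°. K = 360° - 222° = 138° = 23π/30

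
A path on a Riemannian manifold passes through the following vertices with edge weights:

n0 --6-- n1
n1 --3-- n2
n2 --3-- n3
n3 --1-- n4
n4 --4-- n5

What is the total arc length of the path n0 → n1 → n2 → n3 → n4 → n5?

Arc length = 6 + 3 + 3 + 1 + 4 = 17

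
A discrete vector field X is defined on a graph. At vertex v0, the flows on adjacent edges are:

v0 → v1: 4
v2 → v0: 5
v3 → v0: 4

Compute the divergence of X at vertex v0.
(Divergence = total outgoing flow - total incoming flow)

Divergence = sum of outgoing flows = 4 + (-5) + (-4) = -5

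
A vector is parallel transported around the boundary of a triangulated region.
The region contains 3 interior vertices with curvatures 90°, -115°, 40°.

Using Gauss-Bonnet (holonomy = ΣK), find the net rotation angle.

Holonomy = total enclosed curvature = 90° + (-115°) + 40° = 15°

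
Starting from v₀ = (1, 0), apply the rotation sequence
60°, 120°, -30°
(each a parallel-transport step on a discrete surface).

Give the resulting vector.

Total rotation: 60° + 120° + (-30°) = 150°. Final vector: (-0.8660, 0.5000)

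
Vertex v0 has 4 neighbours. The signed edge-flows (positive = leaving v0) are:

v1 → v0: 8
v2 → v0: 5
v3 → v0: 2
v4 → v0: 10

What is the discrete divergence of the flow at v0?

Divergence = sum of outgoing flows = (-8) + (-5) + (-2) + (-10) = -25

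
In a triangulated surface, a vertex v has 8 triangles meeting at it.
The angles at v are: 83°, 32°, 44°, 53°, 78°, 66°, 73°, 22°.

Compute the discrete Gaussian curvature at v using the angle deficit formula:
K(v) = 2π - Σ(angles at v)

Sum of angles = 451°. K = 360° - 451° = -91° = -91π/180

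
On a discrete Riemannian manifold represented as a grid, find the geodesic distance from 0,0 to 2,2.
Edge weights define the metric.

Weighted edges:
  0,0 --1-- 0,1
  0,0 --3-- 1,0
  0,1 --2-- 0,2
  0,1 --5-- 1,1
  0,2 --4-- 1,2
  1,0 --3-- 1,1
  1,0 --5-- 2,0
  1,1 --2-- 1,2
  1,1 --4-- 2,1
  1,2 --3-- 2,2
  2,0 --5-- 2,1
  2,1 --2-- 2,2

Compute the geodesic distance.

Shortest path: 0,0 → 0,1 → 0,2 → 1,2 → 2,2, total weight = 10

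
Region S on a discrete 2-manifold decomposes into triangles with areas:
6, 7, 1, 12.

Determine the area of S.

6 + 7 + 1 + 12 = 26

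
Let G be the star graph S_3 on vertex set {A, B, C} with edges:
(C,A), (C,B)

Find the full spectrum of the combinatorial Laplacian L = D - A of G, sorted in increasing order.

The star S_3 is the complete bipartite graph K_{1,2} (one hub of degree 2, 2 leaves of degree 1). The Laplacian spectrum of K_{p,q} is 0, p (multiplicity q−1), q (multiplicity p−1), p+q. With p = 1, q = 2: 0 once, 1 with multiplicity 1, and 3 once. (Check: trace L = sum of degrees = 4 = 1·1 + 3.)
Laplacian eigenvalues (increasing order): [0.0, 1.0, 3.0]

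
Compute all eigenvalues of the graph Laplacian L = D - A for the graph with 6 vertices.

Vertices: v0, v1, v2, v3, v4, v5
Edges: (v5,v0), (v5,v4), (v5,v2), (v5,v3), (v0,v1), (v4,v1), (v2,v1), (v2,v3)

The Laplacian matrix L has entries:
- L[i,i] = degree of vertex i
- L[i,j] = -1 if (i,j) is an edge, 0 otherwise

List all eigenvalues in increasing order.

Degrees: deg(v0) = 2, deg(v1) = 3, deg(v2) = 3, deg(v3) = 2, deg(v4) = 2, deg(v5) = 4.
L = D − A with rows/columns ordered (v0, v1, v2, v3, v4, v5):
  [ 2, -1,  0,  0,  0, -1]
  [-1,  3, -1,  0, -1,  0]
  [ 0, -1,  3, -1,  0, -1]
  [ 0,  0, -1,  2,  0, -1]
  [ 0, -1,  0,  0,  2, -1]
  [-1,  0, -1, -1, -1,  4]
Characteristic polynomial: det(λI − L) = λ(λ² − 7λ + 8)(λ − 2)(λ − 3)(λ − 4).
Roots: λ = 0; (λ² − 7λ + 8) = 0 ⇒ λ = (7 ± √17)/2 ≈ 1.4384, 5.5616; (λ − 2) = 0 ⇒ λ = 2; (λ − 3) = 0 ⇒ λ = 3; (λ − 4) = 0 ⇒ λ = 4.
(Check: the roots sum (with multiplicity) to 16, matching trace L = Σdeg = 2·8 = 16.)
Laplacian eigenvalues (increasing order): [0.0, 1.4384, 2.0, 3.0, 4.0, 5.5616]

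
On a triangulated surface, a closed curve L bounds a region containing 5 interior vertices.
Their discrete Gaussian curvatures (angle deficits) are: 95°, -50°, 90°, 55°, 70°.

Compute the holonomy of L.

Holonomy = total enclosed curvature = 95° + (-50°) + 90° + 55° + 70° = 260°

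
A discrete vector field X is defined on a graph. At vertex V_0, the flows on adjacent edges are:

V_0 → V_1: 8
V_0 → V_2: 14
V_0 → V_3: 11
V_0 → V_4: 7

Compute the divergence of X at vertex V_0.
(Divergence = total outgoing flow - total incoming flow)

Divergence = sum of outgoing flows = 8 + 14 + 11 + 7 = 40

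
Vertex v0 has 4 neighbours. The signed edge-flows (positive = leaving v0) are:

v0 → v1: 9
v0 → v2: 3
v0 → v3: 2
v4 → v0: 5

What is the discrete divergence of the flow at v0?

Divergence = sum of outgoing flows = 9 + 3 + 2 + (-5) = 9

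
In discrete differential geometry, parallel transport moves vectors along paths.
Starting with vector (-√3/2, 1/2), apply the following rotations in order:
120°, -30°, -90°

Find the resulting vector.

Total rotation: 120° + (-30°) + (-90°) = 0°. Final vector: (-0.8660, 0.5000)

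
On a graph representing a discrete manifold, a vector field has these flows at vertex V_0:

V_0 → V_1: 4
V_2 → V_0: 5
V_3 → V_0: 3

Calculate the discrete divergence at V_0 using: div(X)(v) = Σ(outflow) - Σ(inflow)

Divergence = sum of outgoing flows = 4 + (-5) + (-3) = -4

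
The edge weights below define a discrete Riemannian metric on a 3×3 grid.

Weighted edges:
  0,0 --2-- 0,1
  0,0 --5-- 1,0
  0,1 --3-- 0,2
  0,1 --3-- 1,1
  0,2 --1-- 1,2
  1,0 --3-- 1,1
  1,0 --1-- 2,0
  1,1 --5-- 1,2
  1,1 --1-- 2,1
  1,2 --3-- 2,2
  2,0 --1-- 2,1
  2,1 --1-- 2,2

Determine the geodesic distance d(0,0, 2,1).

Shortest path: 0,0 → 0,1 → 1,1 → 2,1, total weight = 6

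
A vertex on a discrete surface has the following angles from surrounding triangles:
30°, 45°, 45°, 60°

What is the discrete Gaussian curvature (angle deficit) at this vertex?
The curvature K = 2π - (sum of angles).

Sum of angles = 180°. K = 360° - 180° = 180° = π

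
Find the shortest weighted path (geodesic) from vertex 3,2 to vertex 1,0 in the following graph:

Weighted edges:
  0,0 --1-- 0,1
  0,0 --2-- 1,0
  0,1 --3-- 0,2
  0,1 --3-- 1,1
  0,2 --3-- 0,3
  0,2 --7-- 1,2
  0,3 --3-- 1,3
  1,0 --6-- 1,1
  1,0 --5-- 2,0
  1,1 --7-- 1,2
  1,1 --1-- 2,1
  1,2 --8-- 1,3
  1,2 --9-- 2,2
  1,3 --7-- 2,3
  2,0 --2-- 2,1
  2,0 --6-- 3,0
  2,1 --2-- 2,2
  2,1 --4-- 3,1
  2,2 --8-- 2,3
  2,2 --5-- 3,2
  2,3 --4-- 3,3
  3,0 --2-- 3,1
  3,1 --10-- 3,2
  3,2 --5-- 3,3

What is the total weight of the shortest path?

Shortest path: 3,2 → 2,2 → 2,1 → 1,1 → 1,0, total weight = 14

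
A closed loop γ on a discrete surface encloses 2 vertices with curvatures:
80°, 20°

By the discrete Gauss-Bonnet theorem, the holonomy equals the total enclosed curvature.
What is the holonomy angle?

Holonomy = total enclosed curvature = 80° + 20° = 100°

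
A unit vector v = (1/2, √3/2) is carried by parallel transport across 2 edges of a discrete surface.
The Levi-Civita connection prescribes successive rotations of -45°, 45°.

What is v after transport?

Total rotation: (-45°) + 45° = 0°. Final vector: (0.5000, 0.8660)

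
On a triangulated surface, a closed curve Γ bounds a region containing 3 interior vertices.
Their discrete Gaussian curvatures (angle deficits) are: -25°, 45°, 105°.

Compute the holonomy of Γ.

Holonomy = total enclosed curvature = (-25°) + 45° + 105° = 125°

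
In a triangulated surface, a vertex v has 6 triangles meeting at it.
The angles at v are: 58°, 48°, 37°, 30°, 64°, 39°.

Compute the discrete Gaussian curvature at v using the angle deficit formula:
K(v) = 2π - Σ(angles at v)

Sum of angles = 276°. K = 360° - 276° = 84° = 7π/15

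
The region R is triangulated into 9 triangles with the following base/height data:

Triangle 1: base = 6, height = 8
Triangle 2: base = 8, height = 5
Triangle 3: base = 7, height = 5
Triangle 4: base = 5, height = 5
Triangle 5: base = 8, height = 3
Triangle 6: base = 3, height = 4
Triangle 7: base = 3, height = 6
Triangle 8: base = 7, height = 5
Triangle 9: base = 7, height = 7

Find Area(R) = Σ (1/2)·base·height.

(1/2)×6×8 + (1/2)×8×5 + (1/2)×7×5 + (1/2)×5×5 + (1/2)×8×3 + (1/2)×3×4 + (1/2)×3×6 + (1/2)×7×5 + (1/2)×7×7 = 143.0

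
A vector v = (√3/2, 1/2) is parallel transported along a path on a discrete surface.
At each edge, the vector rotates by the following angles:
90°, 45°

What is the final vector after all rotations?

Total rotation: 90° + 45° = 135°. Final vector: (-0.9659, 0.2588)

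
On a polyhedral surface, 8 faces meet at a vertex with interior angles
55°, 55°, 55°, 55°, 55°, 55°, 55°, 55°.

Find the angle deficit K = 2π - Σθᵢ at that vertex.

Sum of angles = 440°. K = 360° - 440° = -80°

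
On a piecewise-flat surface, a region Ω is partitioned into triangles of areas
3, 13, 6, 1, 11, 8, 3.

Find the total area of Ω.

3 + 13 + 6 + 1 + 11 + 8 + 3 = 45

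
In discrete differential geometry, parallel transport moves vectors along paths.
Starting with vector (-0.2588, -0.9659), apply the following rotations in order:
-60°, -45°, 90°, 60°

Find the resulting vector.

Total rotation: (-60°) + (-45°) + 90° + 60° = 45°. Final vector: (0.5000, -0.8660)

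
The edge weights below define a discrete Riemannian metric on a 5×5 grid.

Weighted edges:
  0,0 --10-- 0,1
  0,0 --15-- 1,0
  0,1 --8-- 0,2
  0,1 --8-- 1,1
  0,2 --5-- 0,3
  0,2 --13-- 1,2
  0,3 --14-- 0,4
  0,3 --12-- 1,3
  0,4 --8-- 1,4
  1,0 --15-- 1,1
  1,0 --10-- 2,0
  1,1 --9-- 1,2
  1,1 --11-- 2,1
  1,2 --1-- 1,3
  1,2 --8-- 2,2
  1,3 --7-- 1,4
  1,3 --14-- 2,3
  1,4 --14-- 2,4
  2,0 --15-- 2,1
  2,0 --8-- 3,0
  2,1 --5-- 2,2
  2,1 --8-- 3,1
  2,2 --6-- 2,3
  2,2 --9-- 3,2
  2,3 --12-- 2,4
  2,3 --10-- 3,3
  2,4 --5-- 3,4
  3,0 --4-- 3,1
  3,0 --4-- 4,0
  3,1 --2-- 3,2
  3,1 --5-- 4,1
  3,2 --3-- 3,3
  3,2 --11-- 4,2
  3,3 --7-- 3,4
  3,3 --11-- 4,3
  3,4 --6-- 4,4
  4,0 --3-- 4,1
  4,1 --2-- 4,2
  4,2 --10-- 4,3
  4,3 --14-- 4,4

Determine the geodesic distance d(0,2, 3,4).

Shortest path: 0,2 → 1,2 → 2,2 → 3,2 → 3,3 → 3,4, total weight = 40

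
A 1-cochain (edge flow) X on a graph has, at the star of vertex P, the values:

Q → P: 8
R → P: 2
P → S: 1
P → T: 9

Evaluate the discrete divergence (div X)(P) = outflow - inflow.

Divergence = sum of outgoing flows = (-8) + (-2) + 1 + 9 = 0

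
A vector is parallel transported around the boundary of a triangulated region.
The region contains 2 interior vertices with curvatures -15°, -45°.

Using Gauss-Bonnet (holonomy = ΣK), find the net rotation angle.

Holonomy = total enclosed curvature = (-15°) + (-45°) = -60°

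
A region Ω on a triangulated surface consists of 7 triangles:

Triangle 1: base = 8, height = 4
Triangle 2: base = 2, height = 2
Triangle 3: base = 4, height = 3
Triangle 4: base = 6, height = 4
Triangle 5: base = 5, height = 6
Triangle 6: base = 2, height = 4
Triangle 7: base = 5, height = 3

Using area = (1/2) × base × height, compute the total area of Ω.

(1/2)×8×4 + (1/2)×2×2 + (1/2)×4×3 + (1/2)×6×4 + (1/2)×5×6 + (1/2)×2×4 + (1/2)×5×3 = 62.5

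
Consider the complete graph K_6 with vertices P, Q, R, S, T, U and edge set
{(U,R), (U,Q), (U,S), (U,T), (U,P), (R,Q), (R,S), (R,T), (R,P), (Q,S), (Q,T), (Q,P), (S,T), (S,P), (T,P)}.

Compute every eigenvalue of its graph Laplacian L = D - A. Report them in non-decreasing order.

For the complete graph K_n, L = nI − J (J = all-ones matrix). J has eigenvalues n (once, eigenvector 𝟙) and 0 (multiplicity n−1), so L has eigenvalues 0 (once) and n (multiplicity n−1). Here n = 6: eigenvalue 0 once and 6 with multiplicity 5.
Laplacian eigenvalues (increasing order): [0.0, 6.0, 6.0, 6.0, 6.0, 6.0]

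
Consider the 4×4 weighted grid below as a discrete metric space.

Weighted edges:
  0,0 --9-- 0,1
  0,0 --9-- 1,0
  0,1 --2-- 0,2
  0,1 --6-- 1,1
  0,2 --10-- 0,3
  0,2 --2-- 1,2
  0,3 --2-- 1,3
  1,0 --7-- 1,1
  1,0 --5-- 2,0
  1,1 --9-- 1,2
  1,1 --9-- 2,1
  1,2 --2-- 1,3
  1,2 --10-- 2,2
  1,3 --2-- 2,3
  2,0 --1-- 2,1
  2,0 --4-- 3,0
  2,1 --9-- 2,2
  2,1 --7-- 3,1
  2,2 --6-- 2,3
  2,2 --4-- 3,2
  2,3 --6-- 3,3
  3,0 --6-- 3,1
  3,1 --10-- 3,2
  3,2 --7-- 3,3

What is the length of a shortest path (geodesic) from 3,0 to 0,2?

Shortest path: 3,0 → 2,0 → 2,1 → 1,1 → 0,1 → 0,2, total weight = 22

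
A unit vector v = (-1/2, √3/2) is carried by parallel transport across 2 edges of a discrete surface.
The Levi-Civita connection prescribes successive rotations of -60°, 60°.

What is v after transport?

Total rotation: (-60°) + 60° = 0°. Final vector: (-0.5000, 0.8660)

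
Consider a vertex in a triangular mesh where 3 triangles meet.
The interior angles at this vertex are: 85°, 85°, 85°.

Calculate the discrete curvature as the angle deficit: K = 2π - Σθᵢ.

Sum of angles = 255°. K = 360° - 255° = 105°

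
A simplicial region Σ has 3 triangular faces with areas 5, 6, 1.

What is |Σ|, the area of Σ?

5 + 6 + 1 = 12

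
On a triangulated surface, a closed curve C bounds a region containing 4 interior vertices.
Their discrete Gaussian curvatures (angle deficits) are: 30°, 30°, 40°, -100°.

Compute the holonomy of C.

Holonomy = total enclosed curvature = 30° + 30° + 40° + (-100°) = 0°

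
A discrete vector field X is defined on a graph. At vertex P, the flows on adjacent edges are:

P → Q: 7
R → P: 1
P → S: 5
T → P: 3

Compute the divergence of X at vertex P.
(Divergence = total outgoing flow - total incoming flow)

Divergence = sum of outgoing flows = 7 + (-1) + 5 + (-3) = 8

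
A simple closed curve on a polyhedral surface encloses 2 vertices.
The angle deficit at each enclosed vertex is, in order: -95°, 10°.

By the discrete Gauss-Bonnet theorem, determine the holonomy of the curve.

Holonomy = total enclosed curvature = (-95°) + 10° = -85°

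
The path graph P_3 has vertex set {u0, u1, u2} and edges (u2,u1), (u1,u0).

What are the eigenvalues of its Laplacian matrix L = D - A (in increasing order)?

The path graph P_n has Laplacian eigenvalues λ_k = 2 − 2cos(kπ/n), k = 0, 1, …, n−1. Here n = 3:
k=0: 2 − 2cos(0) = 0.0; k=1: 2 − 2cos(π/3) = 1.0; k=2: 2 − 2cos(2π/3) = 3.0.
Laplacian eigenvalues (increasing order): [0.0, 1.0, 3.0]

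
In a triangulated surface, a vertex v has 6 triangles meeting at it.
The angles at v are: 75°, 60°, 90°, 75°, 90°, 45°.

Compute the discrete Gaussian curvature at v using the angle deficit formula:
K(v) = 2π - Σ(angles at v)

Sum of angles = 435°. K = 360° - 435° = -75° = -5π/12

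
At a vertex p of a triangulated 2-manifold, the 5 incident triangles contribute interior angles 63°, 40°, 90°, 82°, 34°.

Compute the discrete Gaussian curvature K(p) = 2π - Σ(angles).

Sum of angles = 309°. K = 360° - 309° = 51° = 17π/60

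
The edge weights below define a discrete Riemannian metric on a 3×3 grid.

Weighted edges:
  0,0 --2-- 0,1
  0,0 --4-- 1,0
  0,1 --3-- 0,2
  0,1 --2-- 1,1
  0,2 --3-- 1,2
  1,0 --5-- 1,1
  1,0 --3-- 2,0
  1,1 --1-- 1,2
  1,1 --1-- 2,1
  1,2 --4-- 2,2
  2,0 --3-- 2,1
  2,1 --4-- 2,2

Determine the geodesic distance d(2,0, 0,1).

Shortest path: 2,0 → 2,1 → 1,1 → 0,1, total weight = 6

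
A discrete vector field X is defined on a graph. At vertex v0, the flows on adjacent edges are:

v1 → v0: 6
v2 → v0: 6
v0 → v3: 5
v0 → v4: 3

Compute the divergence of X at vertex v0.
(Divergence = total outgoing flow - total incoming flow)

Divergence = sum of outgoing flows = (-6) + (-6) + 5 + 3 = -4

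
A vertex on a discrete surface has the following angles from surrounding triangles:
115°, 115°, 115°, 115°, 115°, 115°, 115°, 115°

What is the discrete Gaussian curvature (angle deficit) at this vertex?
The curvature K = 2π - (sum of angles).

Sum of angles = 920°. K = 360° - 920° = -560° = -28π/9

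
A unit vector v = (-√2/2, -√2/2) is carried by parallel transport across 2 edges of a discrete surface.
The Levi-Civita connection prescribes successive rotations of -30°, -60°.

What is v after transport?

Total rotation: (-30°) + (-60°) = -90°. Final vector: (-0.7071, 0.7071)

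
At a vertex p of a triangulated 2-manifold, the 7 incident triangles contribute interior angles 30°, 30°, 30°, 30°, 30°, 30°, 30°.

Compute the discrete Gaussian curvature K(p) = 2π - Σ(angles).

Sum of angles = 210°. K = 360° - 210° = 150°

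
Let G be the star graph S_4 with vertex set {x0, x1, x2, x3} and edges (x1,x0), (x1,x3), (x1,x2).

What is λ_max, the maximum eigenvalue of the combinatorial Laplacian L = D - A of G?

The star S_4 is the complete bipartite graph K_{1,3} (one hub of degree 3, 3 leaves of degree 1). The Laplacian spectrum of K_{p,q} is 0, p (multiplicity q−1), q (multiplicity p−1), p+q. With p = 1, q = 3: 0 once, 1 with multiplicity 2, and 4 once. (Check: trace L = sum of degrees = 6 = 2·1 + 4.)
Laplacian eigenvalues: [0.0, 1.0, 1.0, 4.0]. Largest eigenvalue (spectral radius) = 4.0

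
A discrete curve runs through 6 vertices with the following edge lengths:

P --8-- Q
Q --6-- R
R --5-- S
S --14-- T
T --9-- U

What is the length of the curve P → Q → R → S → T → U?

Arc length = 8 + 6 + 5 + 14 + 9 = 42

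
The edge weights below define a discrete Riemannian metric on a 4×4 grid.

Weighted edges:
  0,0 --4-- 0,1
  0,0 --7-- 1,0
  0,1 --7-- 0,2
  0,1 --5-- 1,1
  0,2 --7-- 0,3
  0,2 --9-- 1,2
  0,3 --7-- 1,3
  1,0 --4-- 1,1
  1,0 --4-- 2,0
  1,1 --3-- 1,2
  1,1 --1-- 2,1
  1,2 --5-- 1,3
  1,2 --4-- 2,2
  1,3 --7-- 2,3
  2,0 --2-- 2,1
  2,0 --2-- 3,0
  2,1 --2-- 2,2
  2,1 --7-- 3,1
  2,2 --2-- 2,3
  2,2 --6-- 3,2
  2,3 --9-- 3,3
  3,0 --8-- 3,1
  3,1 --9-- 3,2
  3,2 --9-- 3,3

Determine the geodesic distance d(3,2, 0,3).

Shortest path: 3,2 → 2,2 → 2,3 → 1,3 → 0,3, total weight = 22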